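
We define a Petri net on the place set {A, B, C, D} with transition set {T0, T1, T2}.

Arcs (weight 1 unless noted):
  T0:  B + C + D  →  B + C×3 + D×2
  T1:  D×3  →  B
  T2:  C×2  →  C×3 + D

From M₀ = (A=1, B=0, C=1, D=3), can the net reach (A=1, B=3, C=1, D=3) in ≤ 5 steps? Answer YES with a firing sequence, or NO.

depth 0: 1 marking
depth 1: 2 markings reached so far
depth 2: 2 markings reached so far
(frontier empty at depth 2; search complete)
target is not among the 2 markings reachable within 5 steps

NO — not reachable within 5 firings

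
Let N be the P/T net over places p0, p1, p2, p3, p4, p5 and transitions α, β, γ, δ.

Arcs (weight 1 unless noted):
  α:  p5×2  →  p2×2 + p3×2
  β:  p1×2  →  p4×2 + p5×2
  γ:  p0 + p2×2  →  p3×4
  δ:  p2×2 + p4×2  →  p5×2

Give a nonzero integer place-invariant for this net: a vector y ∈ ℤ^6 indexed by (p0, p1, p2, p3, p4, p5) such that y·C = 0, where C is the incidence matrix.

Incidence matrix C (rows=places, cols=transitions):
        α    β    γ    δ
   p0   0    0   -1    0
   p1   0   -2    0    0
   p2   2    0   -2   -2
   p3   2    0    4    0
   p4   0    2    0   -2
   p5  -2    2    0    2

Candidate y = [6, 1, -1, 1, 1, 0]; check y·C column-wise:
  col α: 6·0 + 1·0 + -1·2 + 1·2 + 1·0 + 0·-2 = 0
  col β: 6·0 + 1·-2 + -1·0 + 1·0 + 1·2 + 0·2 = 0
  col γ: 6·-1 + 1·0 + -1·-2 + 1·4 + 1·0 = 0
  col δ: 6·0 + 1·0 + -1·-2 + 1·0 + 1·-2 + 0·2 = 0

y = (p0:6, p1:1, p2:-1, p3:1, p4:1, p5:0)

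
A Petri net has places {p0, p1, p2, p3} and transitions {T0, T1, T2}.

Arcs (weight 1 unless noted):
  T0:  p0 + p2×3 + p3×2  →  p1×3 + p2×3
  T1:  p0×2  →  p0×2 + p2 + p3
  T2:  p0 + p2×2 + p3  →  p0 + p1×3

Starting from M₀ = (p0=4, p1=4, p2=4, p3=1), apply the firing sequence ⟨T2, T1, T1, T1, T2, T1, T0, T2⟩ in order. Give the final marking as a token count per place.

step 1: fire T2:  (p0=4, p1=4, p2=4, p3=1) → (p0=4, p1=7, p2=2, p3=0)
step 2: fire T1:  (p0=4, p1=7, p2=2, p3=0) → (p0=4, p1=7, p2=3, p3=1)
step 3: fire T1:  (p0=4, p1=7, p2=3, p3=1) → (p0=4, p1=7, p2=4, p3=2)
step 4: fire T1:  (p0=4, p1=7, p2=4, p3=2) → (p0=4, p1=7, p2=5, p3=3)
step 5: fire T2:  (p0=4, p1=7, p2=5, p3=3) → (p0=4, p1=10, p2=3, p3=2)
step 6: fire T1:  (p0=4, p1=10, p2=3, p3=2) → (p0=4, p1=10, p2=4, p3=3)
step 7: fire T0:  (p0=4, p1=10, p2=4, p3=3) → (p0=3, p1=13, p2=4, p3=1)
step 8: fire T2:  (p0=3, p1=13, p2=4, p3=1) → (p0=3, p1=16, p2=2, p3=0)

(p0=3, p1=16, p2=2, p3=0)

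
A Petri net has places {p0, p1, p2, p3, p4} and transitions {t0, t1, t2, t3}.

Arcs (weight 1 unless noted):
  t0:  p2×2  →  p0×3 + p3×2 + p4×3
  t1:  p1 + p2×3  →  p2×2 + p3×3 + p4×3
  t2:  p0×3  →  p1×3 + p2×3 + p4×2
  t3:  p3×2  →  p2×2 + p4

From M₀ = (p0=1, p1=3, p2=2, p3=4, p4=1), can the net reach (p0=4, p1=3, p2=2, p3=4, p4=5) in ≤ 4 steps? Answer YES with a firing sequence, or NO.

YES — reachable via ⟨t0, t3⟩ (2 firings)

step 1: fire t0:  (p0=1, p1=3, p2=2, p3=4, p4=1) → (p0=4, p1=3, p2=0, p3=6, p4=4)
step 2: fire t3:  (p0=4, p1=3, p2=0, p3=6, p4=4) → (p0=4, p1=3, p2=2, p3=4, p4=5)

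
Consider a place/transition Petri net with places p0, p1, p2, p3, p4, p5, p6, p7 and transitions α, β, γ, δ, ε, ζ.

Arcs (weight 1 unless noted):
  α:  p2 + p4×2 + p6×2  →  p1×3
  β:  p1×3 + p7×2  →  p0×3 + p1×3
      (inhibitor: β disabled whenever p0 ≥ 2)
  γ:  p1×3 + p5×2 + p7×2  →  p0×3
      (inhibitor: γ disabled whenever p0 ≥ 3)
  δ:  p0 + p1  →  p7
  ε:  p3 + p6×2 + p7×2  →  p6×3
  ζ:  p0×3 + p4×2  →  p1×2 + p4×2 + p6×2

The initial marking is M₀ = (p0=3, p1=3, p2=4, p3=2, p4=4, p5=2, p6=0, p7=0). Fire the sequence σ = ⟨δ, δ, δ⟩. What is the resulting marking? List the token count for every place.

step 1: fire δ:  (p0=3, p1=3, p2=4, p3=2, p4=4, p5=2, p6=0, p7=0) → (p0=2, p1=2, p2=4, p3=2, p4=4, p5=2, p6=0, p7=1)
step 2: fire δ:  (p0=2, p1=2, p2=4, p3=2, p4=4, p5=2, p6=0, p7=1) → (p0=1, p1=1, p2=4, p3=2, p4=4, p5=2, p6=0, p7=2)
step 3: fire δ:  (p0=1, p1=1, p2=4, p3=2, p4=4, p5=2, p6=0, p7=2) → (p0=0, p1=0, p2=4, p3=2, p4=4, p5=2, p6=0, p7=3)

(p0=0, p1=0, p2=4, p3=2, p4=4, p5=2, p6=0, p7=3)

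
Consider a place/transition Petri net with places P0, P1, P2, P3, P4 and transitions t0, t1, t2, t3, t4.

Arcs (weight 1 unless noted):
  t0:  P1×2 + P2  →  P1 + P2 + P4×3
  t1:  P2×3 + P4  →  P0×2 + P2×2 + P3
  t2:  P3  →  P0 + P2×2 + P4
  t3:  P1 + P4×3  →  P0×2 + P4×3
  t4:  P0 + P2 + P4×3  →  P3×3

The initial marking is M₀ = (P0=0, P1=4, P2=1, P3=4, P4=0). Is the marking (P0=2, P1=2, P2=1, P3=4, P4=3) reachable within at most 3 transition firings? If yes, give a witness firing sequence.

step 1: fire t0:  (P0=0, P1=4, P2=1, P3=4, P4=0) → (P0=0, P1=3, P2=1, P3=4, P4=3)
step 2: fire t3:  (P0=0, P1=3, P2=1, P3=4, P4=3) → (P0=2, P1=2, P2=1, P3=4, P4=3)

YES — reachable via ⟨t0, t3⟩ (2 firings)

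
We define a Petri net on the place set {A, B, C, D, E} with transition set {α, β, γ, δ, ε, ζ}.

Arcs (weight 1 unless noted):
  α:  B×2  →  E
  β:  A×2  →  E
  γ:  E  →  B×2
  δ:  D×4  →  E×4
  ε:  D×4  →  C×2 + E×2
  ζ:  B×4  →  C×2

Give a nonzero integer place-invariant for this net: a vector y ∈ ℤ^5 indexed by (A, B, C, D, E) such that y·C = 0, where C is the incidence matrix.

y = (A:1, B:1, C:2, D:2, E:2)

Incidence matrix C (rows=places, cols=transitions):
        α    β    γ    δ    ε    ζ
    A   0   -2    0    0    0    0
    B  -2    0    2    0    0   -4
    C   0    0    0    0    2    2
    D   0    0    0   -4   -4    0
    E   1    1   -1    4    2    0

Candidate y = [1, 1, 2, 2, 2]; check y·C column-wise:
  col α: 1·0 + 1·-2 + 2·0 + 2·0 + 2·1 = 0
  col β: 1·-2 + 1·0 + 2·0 + 2·0 + 2·1 = 0
  col γ: 1·0 + 1·2 + 2·0 + 2·0 + 2·-1 = 0
  col δ: 1·0 + 1·0 + 2·0 + 2·-4 + 2·4 = 0
  col ε: 1·0 + 1·0 + 2·2 + 2·-4 + 2·2 = 0
  col ζ: 1·0 + 1·-4 + 2·2 + 2·0 + 2·0 = 0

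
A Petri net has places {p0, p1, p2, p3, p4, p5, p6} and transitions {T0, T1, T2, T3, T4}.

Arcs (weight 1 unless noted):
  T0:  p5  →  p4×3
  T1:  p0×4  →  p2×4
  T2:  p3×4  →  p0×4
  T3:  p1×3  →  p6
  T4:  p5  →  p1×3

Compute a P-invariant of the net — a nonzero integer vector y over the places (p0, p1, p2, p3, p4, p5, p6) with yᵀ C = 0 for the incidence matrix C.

Incidence matrix C (rows=places, cols=transitions):
       T0   T1   T2   T3   T4
   p0   0   -4    4    0    0
   p1   0    0    0   -3    3
   p2   0    4    0    0    0
   p3   0    0   -4    0    0
   p4   3    0    0    0    0
   p5  -1    0    0    0   -1
   p6   0    0    0    1    0

Candidate y = [1, 0, 1, 1, 0, 0, 0]; check y·C column-wise:
  col T0: 1·0 + 1·0 + 1·0 + 0·3 + 0·-1 = 0
  col T1: 1·-4 + 1·4 + 1·0 = 0
  col T2: 1·4 + 1·0 + 1·-4 = 0
  col T3: 1·0 + 0·-3 + 1·0 + 1·0 + 0·1 = 0
  col T4: 1·0 + 0·3 + 1·0 + 1·0 + 0·-1 = 0

y = (p0:1, p1:0, p2:1, p3:1, p4:0, p5:0, p6:0)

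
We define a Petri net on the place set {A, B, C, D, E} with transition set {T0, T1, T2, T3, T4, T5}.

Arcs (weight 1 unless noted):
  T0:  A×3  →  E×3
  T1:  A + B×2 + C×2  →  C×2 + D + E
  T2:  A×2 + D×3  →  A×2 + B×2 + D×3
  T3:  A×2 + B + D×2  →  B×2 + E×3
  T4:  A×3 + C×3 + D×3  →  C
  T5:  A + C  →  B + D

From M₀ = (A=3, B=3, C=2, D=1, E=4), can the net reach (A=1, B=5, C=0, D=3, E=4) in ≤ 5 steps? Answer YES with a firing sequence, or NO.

step 1: fire T5:  (A=3, B=3, C=2, D=1, E=4) → (A=2, B=4, C=1, D=2, E=4)
step 2: fire T5:  (A=2, B=4, C=1, D=2, E=4) → (A=1, B=5, C=0, D=3, E=4)

YES — reachable via ⟨T5, T5⟩ (2 firings)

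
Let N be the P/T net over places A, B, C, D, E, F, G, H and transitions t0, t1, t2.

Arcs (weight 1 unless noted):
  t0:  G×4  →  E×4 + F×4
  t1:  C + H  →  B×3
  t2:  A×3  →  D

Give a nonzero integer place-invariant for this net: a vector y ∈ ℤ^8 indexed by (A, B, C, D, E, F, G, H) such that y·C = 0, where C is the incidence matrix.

Incidence matrix C (rows=places, cols=transitions):
       t0   t1   t2
    A   0    0   -3
    B   0    3    0
    C   0   -1    0
    D   0    0    1
    E   4    0    0
    F   4    0    0
    G  -4    0    0
    H   0   -1    0

Candidate y = [0, 1, 3, 0, 0, 0, 0, 0]; check y·C column-wise:
  col t0: 1·0 + 3·0 + 0·4 + 0·4 + 0·-4 = 0
  col t1: 1·3 + 3·-1 + 0·-1 = 0
  col t2: 0·-3 + 1·0 + 3·0 + 0·1 = 0

y = (A:0, B:1, C:3, D:0, E:0, F:0, G:0, H:0)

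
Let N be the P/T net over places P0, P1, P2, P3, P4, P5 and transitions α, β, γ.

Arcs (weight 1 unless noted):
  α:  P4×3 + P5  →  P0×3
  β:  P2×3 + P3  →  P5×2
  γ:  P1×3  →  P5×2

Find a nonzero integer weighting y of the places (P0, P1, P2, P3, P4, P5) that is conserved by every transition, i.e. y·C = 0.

Incidence matrix C (rows=places, cols=transitions):
        α    β    γ
   P0   3    0    0
   P1   0    0   -3
   P2   0   -3    0
   P3   0   -1    0
   P4  -3    0    0
   P5  -1    2    2

Candidate y = [0, 0, 1, -3, 0, 0]; check y·C column-wise:
  col α: 0·3 + 1·0 + -3·0 + 0·-3 + 0·-1 = 0
  col β: 1·-3 + -3·-1 + 0·2 = 0
  col γ: 0·-3 + 1·0 + -3·0 + 0·2 = 0

y = (P0:0, P1:0, P2:1, P3:-3, P4:0, P5:0)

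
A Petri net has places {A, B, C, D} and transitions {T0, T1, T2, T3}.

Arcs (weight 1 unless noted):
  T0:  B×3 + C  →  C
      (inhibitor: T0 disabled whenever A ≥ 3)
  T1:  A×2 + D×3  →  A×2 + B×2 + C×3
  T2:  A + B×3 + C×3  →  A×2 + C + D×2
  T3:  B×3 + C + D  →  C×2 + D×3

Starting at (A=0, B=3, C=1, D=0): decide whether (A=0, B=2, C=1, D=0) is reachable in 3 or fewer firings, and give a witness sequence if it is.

depth 0: 1 marking
depth 1: 2 markings reached so far
depth 2: 2 markings reached so far
(frontier empty at depth 2; search complete)
target is not among the 2 markings reachable within 3 steps

NO — not reachable within 3 firings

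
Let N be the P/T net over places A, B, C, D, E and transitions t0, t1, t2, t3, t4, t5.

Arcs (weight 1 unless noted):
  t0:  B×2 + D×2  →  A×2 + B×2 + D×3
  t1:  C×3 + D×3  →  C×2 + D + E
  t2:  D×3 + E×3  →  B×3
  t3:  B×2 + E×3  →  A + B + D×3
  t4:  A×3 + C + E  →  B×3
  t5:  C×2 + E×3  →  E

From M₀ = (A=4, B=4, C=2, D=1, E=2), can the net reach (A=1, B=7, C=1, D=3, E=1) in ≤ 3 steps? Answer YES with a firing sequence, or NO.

NO — not reachable within 3 firings

depth 0: 1 marking
depth 1: 2 markings reached so far
depth 2: 2 markings reached so far
(frontier empty at depth 2; search complete)
target is not among the 2 markings reachable within 3 steps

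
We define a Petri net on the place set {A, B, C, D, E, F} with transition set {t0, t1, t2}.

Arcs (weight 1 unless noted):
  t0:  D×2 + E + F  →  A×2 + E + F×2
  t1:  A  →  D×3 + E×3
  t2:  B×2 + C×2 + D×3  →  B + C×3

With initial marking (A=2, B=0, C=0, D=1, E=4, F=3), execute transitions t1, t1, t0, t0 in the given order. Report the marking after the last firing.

(A=4, B=0, C=0, D=3, E=10, F=5)

step 1: fire t1:  (A=2, B=0, C=0, D=1, E=4, F=3) → (A=1, B=0, C=0, D=4, E=7, F=3)
step 2: fire t1:  (A=1, B=0, C=0, D=4, E=7, F=3) → (A=0, B=0, C=0, D=7, E=10, F=3)
step 3: fire t0:  (A=0, B=0, C=0, D=7, E=10, F=3) → (A=2, B=0, C=0, D=5, E=10, F=4)
step 4: fire t0:  (A=2, B=0, C=0, D=5, E=10, F=4) → (A=4, B=0, C=0, D=3, E=10, F=5)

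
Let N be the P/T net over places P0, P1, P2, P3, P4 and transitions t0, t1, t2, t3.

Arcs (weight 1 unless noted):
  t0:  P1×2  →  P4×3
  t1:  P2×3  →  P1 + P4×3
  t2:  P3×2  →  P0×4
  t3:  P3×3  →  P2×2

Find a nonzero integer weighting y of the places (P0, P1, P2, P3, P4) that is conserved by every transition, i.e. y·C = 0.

Incidence matrix C (rows=places, cols=transitions):
       t0   t1   t2   t3
   P0   0    0    4    0
   P1  -2    1    0    0
   P2   0   -3    0    2
   P3   0    0   -2   -3
   P4   3    3    0    0

Candidate y = [1, 3, 3, 2, 2]; check y·C column-wise:
  col t0: 1·0 + 3·-2 + 3·0 + 2·0 + 2·3 = 0
  col t1: 1·0 + 3·1 + 3·-3 + 2·0 + 2·3 = 0
  col t2: 1·4 + 3·0 + 3·0 + 2·-2 + 2·0 = 0
  col t3: 1·0 + 3·0 + 3·2 + 2·-3 + 2·0 = 0

y = (P0:1, P1:3, P2:3, P3:2, P4:2)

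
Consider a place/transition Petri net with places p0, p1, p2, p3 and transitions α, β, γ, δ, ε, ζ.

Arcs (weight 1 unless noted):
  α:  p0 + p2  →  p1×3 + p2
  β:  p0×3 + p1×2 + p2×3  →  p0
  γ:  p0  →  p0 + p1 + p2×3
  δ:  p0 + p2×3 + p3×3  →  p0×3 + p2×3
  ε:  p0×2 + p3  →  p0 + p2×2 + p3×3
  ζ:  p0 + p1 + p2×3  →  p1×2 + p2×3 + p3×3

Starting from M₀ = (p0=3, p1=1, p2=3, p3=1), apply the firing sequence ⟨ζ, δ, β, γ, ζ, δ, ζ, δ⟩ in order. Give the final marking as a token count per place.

step 1: fire ζ:  (p0=3, p1=1, p2=3, p3=1) → (p0=2, p1=2, p2=3, p3=4)
step 2: fire δ:  (p0=2, p1=2, p2=3, p3=4) → (p0=4, p1=2, p2=3, p3=1)
step 3: fire β:  (p0=4, p1=2, p2=3, p3=1) → (p0=2, p1=0, p2=0, p3=1)
step 4: fire γ:  (p0=2, p1=0, p2=0, p3=1) → (p0=2, p1=1, p2=3, p3=1)
step 5: fire ζ:  (p0=2, p1=1, p2=3, p3=1) → (p0=1, p1=2, p2=3, p3=4)
step 6: fire δ:  (p0=1, p1=2, p2=3, p3=4) → (p0=3, p1=2, p2=3, p3=1)
step 7: fire ζ:  (p0=3, p1=2, p2=3, p3=1) → (p0=2, p1=3, p2=3, p3=4)
step 8: fire δ:  (p0=2, p1=3, p2=3, p3=4) → (p0=4, p1=3, p2=3, p3=1)

(p0=4, p1=3, p2=3, p3=1)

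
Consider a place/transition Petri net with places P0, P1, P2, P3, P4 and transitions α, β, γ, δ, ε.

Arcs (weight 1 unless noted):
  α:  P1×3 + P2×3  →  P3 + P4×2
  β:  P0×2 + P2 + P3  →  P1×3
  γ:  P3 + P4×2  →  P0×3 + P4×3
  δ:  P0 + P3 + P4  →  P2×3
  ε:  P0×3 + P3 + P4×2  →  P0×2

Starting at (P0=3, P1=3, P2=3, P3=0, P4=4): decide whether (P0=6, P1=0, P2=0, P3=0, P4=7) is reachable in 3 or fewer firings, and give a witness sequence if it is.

YES — reachable via ⟨α, γ⟩ (2 firings)

step 1: fire α:  (P0=3, P1=3, P2=3, P3=0, P4=4) → (P0=3, P1=0, P2=0, P3=1, P4=6)
step 2: fire γ:  (P0=3, P1=0, P2=0, P3=1, P4=6) → (P0=6, P1=0, P2=0, P3=0, P4=7)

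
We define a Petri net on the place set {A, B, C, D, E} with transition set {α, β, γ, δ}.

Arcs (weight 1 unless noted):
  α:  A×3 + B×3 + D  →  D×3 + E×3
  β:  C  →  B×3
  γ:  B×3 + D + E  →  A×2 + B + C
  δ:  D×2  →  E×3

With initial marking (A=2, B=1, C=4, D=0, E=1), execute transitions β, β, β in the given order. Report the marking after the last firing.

(A=2, B=10, C=1, D=0, E=1)

step 1: fire β:  (A=2, B=1, C=4, D=0, E=1) → (A=2, B=4, C=3, D=0, E=1)
step 2: fire β:  (A=2, B=4, C=3, D=0, E=1) → (A=2, B=7, C=2, D=0, E=1)
step 3: fire β:  (A=2, B=7, C=2, D=0, E=1) → (A=2, B=10, C=1, D=0, E=1)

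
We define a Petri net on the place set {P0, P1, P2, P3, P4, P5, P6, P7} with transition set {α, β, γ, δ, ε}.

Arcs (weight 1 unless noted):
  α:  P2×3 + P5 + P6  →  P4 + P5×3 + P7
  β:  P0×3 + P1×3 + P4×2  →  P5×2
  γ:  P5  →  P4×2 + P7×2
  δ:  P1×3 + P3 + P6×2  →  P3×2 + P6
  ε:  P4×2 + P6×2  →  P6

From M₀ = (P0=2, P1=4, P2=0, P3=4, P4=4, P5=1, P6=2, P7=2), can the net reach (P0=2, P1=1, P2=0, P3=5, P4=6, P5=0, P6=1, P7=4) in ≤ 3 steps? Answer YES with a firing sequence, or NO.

YES — reachable via ⟨γ, δ⟩ (2 firings)

step 1: fire γ:  (P0=2, P1=4, P2=0, P3=4, P4=4, P5=1, P6=2, P7=2) → (P0=2, P1=4, P2=0, P3=4, P4=6, P5=0, P6=2, P7=4)
step 2: fire δ:  (P0=2, P1=4, P2=0, P3=4, P4=6, P5=0, P6=2, P7=4) → (P0=2, P1=1, P2=0, P3=5, P4=6, P5=0, P6=1, P7=4)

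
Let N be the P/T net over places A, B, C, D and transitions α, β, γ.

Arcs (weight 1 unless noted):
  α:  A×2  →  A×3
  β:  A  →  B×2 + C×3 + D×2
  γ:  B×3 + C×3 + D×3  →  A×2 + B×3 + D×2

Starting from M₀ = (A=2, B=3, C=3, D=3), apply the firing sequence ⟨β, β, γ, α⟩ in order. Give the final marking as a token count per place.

step 1: fire β:  (A=2, B=3, C=3, D=3) → (A=1, B=5, C=6, D=5)
step 2: fire β:  (A=1, B=5, C=6, D=5) → (A=0, B=7, C=9, D=7)
step 3: fire γ:  (A=0, B=7, C=9, D=7) → (A=2, B=7, C=6, D=6)
step 4: fire α:  (A=2, B=7, C=6, D=6) → (A=3, B=7, C=6, D=6)

(A=3, B=7, C=6, D=6)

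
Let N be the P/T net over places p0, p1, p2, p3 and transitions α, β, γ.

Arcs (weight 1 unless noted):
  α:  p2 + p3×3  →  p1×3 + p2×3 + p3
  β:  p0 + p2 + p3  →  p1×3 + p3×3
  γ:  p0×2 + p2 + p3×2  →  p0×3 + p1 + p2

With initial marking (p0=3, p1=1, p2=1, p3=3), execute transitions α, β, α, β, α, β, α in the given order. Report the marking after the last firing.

(p0=0, p1=22, p2=6, p3=1)

step 1: fire α:  (p0=3, p1=1, p2=1, p3=3) → (p0=3, p1=4, p2=3, p3=1)
step 2: fire β:  (p0=3, p1=4, p2=3, p3=1) → (p0=2, p1=7, p2=2, p3=3)
step 3: fire α:  (p0=2, p1=7, p2=2, p3=3) → (p0=2, p1=10, p2=4, p3=1)
step 4: fire β:  (p0=2, p1=10, p2=4, p3=1) → (p0=1, p1=13, p2=3, p3=3)
step 5: fire α:  (p0=1, p1=13, p2=3, p3=3) → (p0=1, p1=16, p2=5, p3=1)
step 6: fire β:  (p0=1, p1=16, p2=5, p3=1) → (p0=0, p1=19, p2=4, p3=3)
step 7: fire α:  (p0=0, p1=19, p2=4, p3=3) → (p0=0, p1=22, p2=6, p3=1)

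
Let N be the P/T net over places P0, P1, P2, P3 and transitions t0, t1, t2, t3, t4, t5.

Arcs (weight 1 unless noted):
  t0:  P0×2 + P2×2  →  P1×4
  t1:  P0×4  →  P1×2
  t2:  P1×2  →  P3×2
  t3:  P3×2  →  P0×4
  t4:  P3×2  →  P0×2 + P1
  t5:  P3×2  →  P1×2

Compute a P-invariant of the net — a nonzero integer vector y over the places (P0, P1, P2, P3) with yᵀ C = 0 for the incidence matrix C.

y = (P0:1, P1:2, P2:3, P3:2)

Incidence matrix C (rows=places, cols=transitions):
       t0   t1   t2   t3   t4   t5
   P0  -2   -4    0    4    2    0
   P1   4    2   -2    0    1    2
   P2  -2    0    0    0    0    0
   P3   0    0    2   -2   -2   -2

Candidate y = [1, 2, 3, 2]; check y·C column-wise:
  col t0: 1·-2 + 2·4 + 3·-2 + 2·0 = 0
  col t1: 1·-4 + 2·2 + 3·0 + 2·0 = 0
  col t2: 1·0 + 2·-2 + 3·0 + 2·2 = 0
  col t3: 1·4 + 2·0 + 3·0 + 2·-2 = 0
  col t4: 1·2 + 2·1 + 3·0 + 2·-2 = 0
  col t5: 1·0 + 2·2 + 3·0 + 2·-2 = 0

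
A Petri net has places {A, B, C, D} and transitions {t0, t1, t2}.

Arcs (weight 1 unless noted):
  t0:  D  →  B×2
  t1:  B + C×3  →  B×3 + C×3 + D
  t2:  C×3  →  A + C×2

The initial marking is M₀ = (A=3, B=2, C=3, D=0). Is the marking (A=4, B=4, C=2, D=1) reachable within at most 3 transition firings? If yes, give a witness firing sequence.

step 1: fire t1:  (A=3, B=2, C=3, D=0) → (A=3, B=4, C=3, D=1)
step 2: fire t2:  (A=3, B=4, C=3, D=1) → (A=4, B=4, C=2, D=1)

YES — reachable via ⟨t1, t2⟩ (2 firings)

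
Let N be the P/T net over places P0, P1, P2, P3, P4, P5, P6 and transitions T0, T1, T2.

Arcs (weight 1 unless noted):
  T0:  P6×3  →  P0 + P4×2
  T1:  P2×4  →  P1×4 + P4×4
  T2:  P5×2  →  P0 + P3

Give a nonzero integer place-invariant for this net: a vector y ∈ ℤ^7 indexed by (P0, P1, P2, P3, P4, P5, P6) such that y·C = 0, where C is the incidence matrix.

Incidence matrix C (rows=places, cols=transitions):
       T0   T1   T2
   P0   1    0    1
   P1   0    4    0
   P2   0   -4    0
   P3   0    0    1
   P4   2    4    0
   P5   0    0   -2
   P6  -3    0    0

Candidate y = [0, 1, 1, 0, 0, 0, 0]; check y·C column-wise:
  col T0: 0·1 + 1·0 + 1·0 + 0·2 + 0·-3 = 0
  col T1: 1·4 + 1·-4 + 0·4 = 0
  col T2: 0·1 + 1·0 + 1·0 + 0·1 + 0·-2 = 0

y = (P0:0, P1:1, P2:1, P3:0, P4:0, P5:0, P6:0)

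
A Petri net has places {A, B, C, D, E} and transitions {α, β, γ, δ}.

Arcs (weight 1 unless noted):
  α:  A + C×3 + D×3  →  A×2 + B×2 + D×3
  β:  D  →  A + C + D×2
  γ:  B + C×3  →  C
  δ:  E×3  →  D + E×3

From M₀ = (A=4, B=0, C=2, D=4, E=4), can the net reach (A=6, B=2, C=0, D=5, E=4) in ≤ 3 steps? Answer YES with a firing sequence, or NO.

step 1: fire β:  (A=4, B=0, C=2, D=4, E=4) → (A=5, B=0, C=3, D=5, E=4)
step 2: fire α:  (A=5, B=0, C=3, D=5, E=4) → (A=6, B=2, C=0, D=5, E=4)

YES — reachable via ⟨β, α⟩ (2 firings)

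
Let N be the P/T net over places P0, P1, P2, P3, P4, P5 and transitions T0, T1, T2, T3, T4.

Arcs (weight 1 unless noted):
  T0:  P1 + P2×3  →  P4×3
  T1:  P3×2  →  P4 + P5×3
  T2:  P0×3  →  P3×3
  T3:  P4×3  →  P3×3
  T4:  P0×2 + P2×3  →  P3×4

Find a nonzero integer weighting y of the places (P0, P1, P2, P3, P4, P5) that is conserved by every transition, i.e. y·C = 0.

Incidence matrix C (rows=places, cols=transitions):
       T0   T1   T2   T3   T4
   P0   0    0   -3    0   -2
   P1  -1    0    0    0    0
   P2  -3    0    0    0   -3
   P3   0   -2    3    3    4
   P4   3    1    0   -3    0
   P5   0    3    0    0    0

Candidate y = [3, 3, 2, 3, 3, 1]; check y·C column-wise:
  col T0: 3·0 + 3·-1 + 2·-3 + 3·0 + 3·3 + 1·0 = 0
  col T1: 3·0 + 3·0 + 2·0 + 3·-2 + 3·1 + 1·3 = 0
  col T2: 3·-3 + 3·0 + 2·0 + 3·3 + 3·0 + 1·0 = 0
  col T3: 3·0 + 3·0 + 2·0 + 3·3 + 3·-3 + 1·0 = 0
  col T4: 3·-2 + 3·0 + 2·-3 + 3·4 + 3·0 + 1·0 = 0

y = (P0:3, P1:3, P2:2, P3:3, P4:3, P5:1)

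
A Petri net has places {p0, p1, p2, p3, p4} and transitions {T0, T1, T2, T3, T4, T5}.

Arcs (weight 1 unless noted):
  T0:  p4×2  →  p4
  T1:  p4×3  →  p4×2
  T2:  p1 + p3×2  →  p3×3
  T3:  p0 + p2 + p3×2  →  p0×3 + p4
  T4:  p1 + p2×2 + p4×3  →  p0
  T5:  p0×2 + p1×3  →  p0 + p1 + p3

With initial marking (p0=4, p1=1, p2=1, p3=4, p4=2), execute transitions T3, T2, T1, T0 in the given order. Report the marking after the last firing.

step 1: fire T3:  (p0=4, p1=1, p2=1, p3=4, p4=2) → (p0=6, p1=1, p2=0, p3=2, p4=3)
step 2: fire T2:  (p0=6, p1=1, p2=0, p3=2, p4=3) → (p0=6, p1=0, p2=0, p3=3, p4=3)
step 3: fire T1:  (p0=6, p1=0, p2=0, p3=3, p4=3) → (p0=6, p1=0, p2=0, p3=3, p4=2)
step 4: fire T0:  (p0=6, p1=0, p2=0, p3=3, p4=2) → (p0=6, p1=0, p2=0, p3=3, p4=1)

(p0=6, p1=0, p2=0, p3=3, p4=1)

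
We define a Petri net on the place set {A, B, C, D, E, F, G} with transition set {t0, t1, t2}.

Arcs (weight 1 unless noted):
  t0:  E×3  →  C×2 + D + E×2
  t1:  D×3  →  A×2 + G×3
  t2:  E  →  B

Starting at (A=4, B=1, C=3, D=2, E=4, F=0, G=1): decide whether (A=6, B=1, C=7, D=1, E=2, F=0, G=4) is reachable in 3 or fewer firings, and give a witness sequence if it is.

YES — reachable via ⟨t0, t0, t1⟩ (3 firings)

step 1: fire t0:  (A=4, B=1, C=3, D=2, E=4, F=0, G=1) → (A=4, B=1, C=5, D=3, E=3, F=0, G=1)
step 2: fire t0:  (A=4, B=1, C=5, D=3, E=3, F=0, G=1) → (A=4, B=1, C=7, D=4, E=2, F=0, G=1)
step 3: fire t1:  (A=4, B=1, C=7, D=4, E=2, F=0, G=1) → (A=6, B=1, C=7, D=1, E=2, F=0, G=4)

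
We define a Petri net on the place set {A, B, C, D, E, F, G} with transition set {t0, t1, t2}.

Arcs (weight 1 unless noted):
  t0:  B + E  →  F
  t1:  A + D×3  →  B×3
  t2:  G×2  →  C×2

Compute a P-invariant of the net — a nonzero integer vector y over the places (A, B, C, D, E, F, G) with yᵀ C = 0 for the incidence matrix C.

y = (A:3, B:0, C:0, D:-1, E:0, F:0, G:0)

Incidence matrix C (rows=places, cols=transitions):
       t0   t1   t2
    A   0   -1    0
    B  -1    3    0
    C   0    0    2
    D   0   -3    0
    E  -1    0    0
    F   1    0    0
    G   0    0   -2

Candidate y = [3, 0, 0, -1, 0, 0, 0]; check y·C column-wise:
  col t0: 3·0 + 0·-1 + -1·0 + 0·-1 + 0·1 = 0
  col t1: 3·-1 + 0·3 + -1·-3 = 0
  col t2: 3·0 + 0·2 + -1·0 + 0·-2 = 0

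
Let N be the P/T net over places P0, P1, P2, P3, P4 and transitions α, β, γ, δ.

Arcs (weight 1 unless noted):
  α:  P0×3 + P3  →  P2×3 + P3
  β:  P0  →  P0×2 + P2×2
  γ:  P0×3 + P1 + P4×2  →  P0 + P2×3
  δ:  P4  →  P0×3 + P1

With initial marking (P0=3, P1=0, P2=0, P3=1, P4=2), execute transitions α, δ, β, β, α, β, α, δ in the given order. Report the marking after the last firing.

step 1: fire α:  (P0=3, P1=0, P2=0, P3=1, P4=2) → (P0=0, P1=0, P2=3, P3=1, P4=2)
step 2: fire δ:  (P0=0, P1=0, P2=3, P3=1, P4=2) → (P0=3, P1=1, P2=3, P3=1, P4=1)
step 3: fire β:  (P0=3, P1=1, P2=3, P3=1, P4=1) → (P0=4, P1=1, P2=5, P3=1, P4=1)
step 4: fire β:  (P0=4, P1=1, P2=5, P3=1, P4=1) → (P0=5, P1=1, P2=7, P3=1, P4=1)
step 5: fire α:  (P0=5, P1=1, P2=7, P3=1, P4=1) → (P0=2, P1=1, P2=10, P3=1, P4=1)
step 6: fire β:  (P0=2, P1=1, P2=10, P3=1, P4=1) → (P0=3, P1=1, P2=12, P3=1, P4=1)
step 7: fire α:  (P0=3, P1=1, P2=12, P3=1, P4=1) → (P0=0, P1=1, P2=15, P3=1, P4=1)
step 8: fire δ:  (P0=0, P1=1, P2=15, P3=1, P4=1) → (P0=3, P1=2, P2=15, P3=1, P4=0)

(P0=3, P1=2, P2=15, P3=1, P4=0)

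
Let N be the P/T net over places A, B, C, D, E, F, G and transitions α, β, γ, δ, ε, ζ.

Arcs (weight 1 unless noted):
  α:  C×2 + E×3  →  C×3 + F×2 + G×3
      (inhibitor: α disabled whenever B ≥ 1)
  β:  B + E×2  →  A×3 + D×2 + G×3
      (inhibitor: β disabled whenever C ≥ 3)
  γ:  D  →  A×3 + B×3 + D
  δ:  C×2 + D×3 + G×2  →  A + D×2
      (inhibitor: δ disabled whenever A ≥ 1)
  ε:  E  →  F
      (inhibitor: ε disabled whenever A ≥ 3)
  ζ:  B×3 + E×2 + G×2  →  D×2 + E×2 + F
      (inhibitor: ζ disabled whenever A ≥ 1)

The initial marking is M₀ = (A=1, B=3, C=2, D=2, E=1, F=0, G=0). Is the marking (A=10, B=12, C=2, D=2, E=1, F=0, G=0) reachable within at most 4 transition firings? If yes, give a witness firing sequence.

YES — reachable via ⟨γ, γ, γ⟩ (3 firings)

step 1: fire γ:  (A=1, B=3, C=2, D=2, E=1, F=0, G=0) → (A=4, B=6, C=2, D=2, E=1, F=0, G=0)
step 2: fire γ:  (A=4, B=6, C=2, D=2, E=1, F=0, G=0) → (A=7, B=9, C=2, D=2, E=1, F=0, G=0)
step 3: fire γ:  (A=7, B=9, C=2, D=2, E=1, F=0, G=0) → (A=10, B=12, C=2, D=2, E=1, F=0, G=0)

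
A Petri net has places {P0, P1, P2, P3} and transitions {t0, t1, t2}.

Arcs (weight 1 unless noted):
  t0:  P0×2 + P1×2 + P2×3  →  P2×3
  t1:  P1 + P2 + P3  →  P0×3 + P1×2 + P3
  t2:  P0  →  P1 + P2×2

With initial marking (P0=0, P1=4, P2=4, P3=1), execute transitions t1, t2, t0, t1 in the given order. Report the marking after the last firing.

step 1: fire t1:  (P0=0, P1=4, P2=4, P3=1) → (P0=3, P1=5, P2=3, P3=1)
step 2: fire t2:  (P0=3, P1=5, P2=3, P3=1) → (P0=2, P1=6, P2=5, P3=1)
step 3: fire t0:  (P0=2, P1=6, P2=5, P3=1) → (P0=0, P1=4, P2=5, P3=1)
step 4: fire t1:  (P0=0, P1=4, P2=5, P3=1) → (P0=3, P1=5, P2=4, P3=1)

(P0=3, P1=5, P2=4, P3=1)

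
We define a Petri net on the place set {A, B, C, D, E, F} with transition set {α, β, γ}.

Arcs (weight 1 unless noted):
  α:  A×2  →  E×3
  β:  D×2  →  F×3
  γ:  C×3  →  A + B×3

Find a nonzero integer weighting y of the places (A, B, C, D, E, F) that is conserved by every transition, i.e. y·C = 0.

y = (A:0, B:1, C:1, D:0, E:0, F:0)

Incidence matrix C (rows=places, cols=transitions):
        α    β    γ
    A  -2    0    1
    B   0    0    3
    C   0    0   -3
    D   0   -2    0
    E   3    0    0
    F   0    3    0

Candidate y = [0, 1, 1, 0, 0, 0]; check y·C column-wise:
  col α: 0·-2 + 1·0 + 1·0 + 0·3 = 0
  col β: 1·0 + 1·0 + 0·-2 + 0·3 = 0
  col γ: 0·1 + 1·3 + 1·-3 = 0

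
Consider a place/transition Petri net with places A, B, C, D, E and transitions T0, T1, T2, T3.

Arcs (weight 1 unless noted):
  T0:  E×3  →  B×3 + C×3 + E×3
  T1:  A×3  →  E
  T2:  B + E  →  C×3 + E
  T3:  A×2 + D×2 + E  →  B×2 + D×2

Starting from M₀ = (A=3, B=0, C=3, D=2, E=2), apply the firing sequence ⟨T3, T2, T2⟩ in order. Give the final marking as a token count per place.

(A=1, B=0, C=9, D=2, E=1)

step 1: fire T3:  (A=3, B=0, C=3, D=2, E=2) → (A=1, B=2, C=3, D=2, E=1)
step 2: fire T2:  (A=1, B=2, C=3, D=2, E=1) → (A=1, B=1, C=6, D=2, E=1)
step 3: fire T2:  (A=1, B=1, C=6, D=2, E=1) → (A=1, B=0, C=9, D=2, E=1)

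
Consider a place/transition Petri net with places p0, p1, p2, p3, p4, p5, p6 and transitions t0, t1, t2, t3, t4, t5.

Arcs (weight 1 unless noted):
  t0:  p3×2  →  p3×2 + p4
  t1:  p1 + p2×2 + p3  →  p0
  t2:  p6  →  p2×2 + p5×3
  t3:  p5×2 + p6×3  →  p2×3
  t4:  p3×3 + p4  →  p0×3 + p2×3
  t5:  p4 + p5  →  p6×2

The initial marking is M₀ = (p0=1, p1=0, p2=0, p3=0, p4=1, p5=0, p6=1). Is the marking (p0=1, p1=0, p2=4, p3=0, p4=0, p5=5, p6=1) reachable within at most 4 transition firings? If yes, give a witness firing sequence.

step 1: fire t2:  (p0=1, p1=0, p2=0, p3=0, p4=1, p5=0, p6=1) → (p0=1, p1=0, p2=2, p3=0, p4=1, p5=3, p6=0)
step 2: fire t5:  (p0=1, p1=0, p2=2, p3=0, p4=1, p5=3, p6=0) → (p0=1, p1=0, p2=2, p3=0, p4=0, p5=2, p6=2)
step 3: fire t2:  (p0=1, p1=0, p2=2, p3=0, p4=0, p5=2, p6=2) → (p0=1, p1=0, p2=4, p3=0, p4=0, p5=5, p6=1)

YES — reachable via ⟨t2, t5, t2⟩ (3 firings)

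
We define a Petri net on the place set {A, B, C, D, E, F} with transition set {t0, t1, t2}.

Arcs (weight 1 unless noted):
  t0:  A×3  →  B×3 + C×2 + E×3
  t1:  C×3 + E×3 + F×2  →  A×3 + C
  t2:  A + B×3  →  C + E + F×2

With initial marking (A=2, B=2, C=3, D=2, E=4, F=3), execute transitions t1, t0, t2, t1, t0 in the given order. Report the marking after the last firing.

(A=1, B=5, C=4, D=2, E=5, F=1)

step 1: fire t1:  (A=2, B=2, C=3, D=2, E=4, F=3) → (A=5, B=2, C=1, D=2, E=1, F=1)
step 2: fire t0:  (A=5, B=2, C=1, D=2, E=1, F=1) → (A=2, B=5, C=3, D=2, E=4, F=1)
step 3: fire t2:  (A=2, B=5, C=3, D=2, E=4, F=1) → (A=1, B=2, C=4, D=2, E=5, F=3)
step 4: fire t1:  (A=1, B=2, C=4, D=2, E=5, F=3) → (A=4, B=2, C=2, D=2, E=2, F=1)
step 5: fire t0:  (A=4, B=2, C=2, D=2, E=2, F=1) → (A=1, B=5, C=4, D=2, E=5, F=1)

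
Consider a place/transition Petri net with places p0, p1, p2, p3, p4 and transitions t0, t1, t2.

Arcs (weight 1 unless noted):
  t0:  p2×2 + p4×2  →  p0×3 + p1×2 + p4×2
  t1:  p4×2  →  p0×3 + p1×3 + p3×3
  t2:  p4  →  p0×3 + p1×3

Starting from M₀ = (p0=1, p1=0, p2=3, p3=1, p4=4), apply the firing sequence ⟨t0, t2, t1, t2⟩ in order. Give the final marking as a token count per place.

(p0=13, p1=11, p2=1, p3=4, p4=0)

step 1: fire t0:  (p0=1, p1=0, p2=3, p3=1, p4=4) → (p0=4, p1=2, p2=1, p3=1, p4=4)
step 2: fire t2:  (p0=4, p1=2, p2=1, p3=1, p4=4) → (p0=7, p1=5, p2=1, p3=1, p4=3)
step 3: fire t1:  (p0=7, p1=5, p2=1, p3=1, p4=3) → (p0=10, p1=8, p2=1, p3=4, p4=1)
step 4: fire t2:  (p0=10, p1=8, p2=1, p3=4, p4=1) → (p0=13, p1=11, p2=1, p3=4, p4=0)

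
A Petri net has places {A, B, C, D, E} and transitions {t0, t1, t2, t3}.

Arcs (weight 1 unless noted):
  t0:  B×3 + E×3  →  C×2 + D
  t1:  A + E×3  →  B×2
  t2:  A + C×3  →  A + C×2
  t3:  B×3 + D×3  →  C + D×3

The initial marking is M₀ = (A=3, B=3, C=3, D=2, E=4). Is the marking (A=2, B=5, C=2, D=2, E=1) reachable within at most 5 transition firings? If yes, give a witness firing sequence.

YES — reachable via ⟨t1, t2⟩ (2 firings)

step 1: fire t1:  (A=3, B=3, C=3, D=2, E=4) → (A=2, B=5, C=3, D=2, E=1)
step 2: fire t2:  (A=2, B=5, C=3, D=2, E=1) → (A=2, B=5, C=2, D=2, E=1)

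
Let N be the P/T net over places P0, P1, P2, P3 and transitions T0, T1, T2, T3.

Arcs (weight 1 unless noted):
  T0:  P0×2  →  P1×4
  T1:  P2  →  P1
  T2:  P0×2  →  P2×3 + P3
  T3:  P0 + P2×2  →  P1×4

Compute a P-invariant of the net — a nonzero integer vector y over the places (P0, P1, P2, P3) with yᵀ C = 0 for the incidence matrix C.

Incidence matrix C (rows=places, cols=transitions):
       T0   T1   T2   T3
   P0  -2    0   -2   -1
   P1   4    1    0    4
   P2   0   -1    3   -2
   P3   0    0    1    0

Candidate y = [2, 1, 1, 1]; check y·C column-wise:
  col T0: 2·-2 + 1·4 + 1·0 + 1·0 = 0
  col T1: 2·0 + 1·1 + 1·-1 + 1·0 = 0
  col T2: 2·-2 + 1·0 + 1·3 + 1·1 = 0
  col T3: 2·-1 + 1·4 + 1·-2 + 1·0 = 0

y = (P0:2, P1:1, P2:1, P3:1)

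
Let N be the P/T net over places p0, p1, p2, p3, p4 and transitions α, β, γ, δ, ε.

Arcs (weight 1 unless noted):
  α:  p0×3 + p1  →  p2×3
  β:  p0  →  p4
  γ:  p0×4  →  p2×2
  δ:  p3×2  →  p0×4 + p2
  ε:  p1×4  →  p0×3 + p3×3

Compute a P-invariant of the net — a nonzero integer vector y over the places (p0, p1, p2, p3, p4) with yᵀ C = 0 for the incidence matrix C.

y = (p0:1, p1:3, p2:2, p3:3, p4:1)

Incidence matrix C (rows=places, cols=transitions):
        α    β    γ    δ    ε
   p0  -3   -1   -4    4    3
   p1  -1    0    0    0   -4
   p2   3    0    2    1    0
   p3   0    0    0   -2    3
   p4   0    1    0    0    0

Candidate y = [1, 3, 2, 3, 1]; check y·C column-wise:
  col α: 1·-3 + 3·-1 + 2·3 + 3·0 + 1·0 = 0
  col β: 1·-1 + 3·0 + 2·0 + 3·0 + 1·1 = 0
  col γ: 1·-4 + 3·0 + 2·2 + 3·0 + 1·0 = 0
  col δ: 1·4 + 3·0 + 2·1 + 3·-2 + 1·0 = 0
  col ε: 1·3 + 3·-4 + 2·0 + 3·3 + 1·0 = 0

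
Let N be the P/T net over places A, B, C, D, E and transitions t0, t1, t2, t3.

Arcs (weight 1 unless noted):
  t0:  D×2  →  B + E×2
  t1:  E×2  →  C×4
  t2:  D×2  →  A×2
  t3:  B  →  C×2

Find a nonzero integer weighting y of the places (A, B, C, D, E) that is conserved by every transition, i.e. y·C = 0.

Incidence matrix C (rows=places, cols=transitions):
       t0   t1   t2   t3
    A   0    0    2    0
    B   1    0    0   -1
    C   0    4    0    2
    D  -2    0   -2    0
    E   2   -2    0    0

Candidate y = [3, 2, 1, 3, 2]; check y·C column-wise:
  col t0: 3·0 + 2·1 + 1·0 + 3·-2 + 2·2 = 0
  col t1: 3·0 + 2·0 + 1·4 + 3·0 + 2·-2 = 0
  col t2: 3·2 + 2·0 + 1·0 + 3·-2 + 2·0 = 0
  col t3: 3·0 + 2·-1 + 1·2 + 3·0 + 2·0 = 0

y = (A:3, B:2, C:1, D:3, E:2)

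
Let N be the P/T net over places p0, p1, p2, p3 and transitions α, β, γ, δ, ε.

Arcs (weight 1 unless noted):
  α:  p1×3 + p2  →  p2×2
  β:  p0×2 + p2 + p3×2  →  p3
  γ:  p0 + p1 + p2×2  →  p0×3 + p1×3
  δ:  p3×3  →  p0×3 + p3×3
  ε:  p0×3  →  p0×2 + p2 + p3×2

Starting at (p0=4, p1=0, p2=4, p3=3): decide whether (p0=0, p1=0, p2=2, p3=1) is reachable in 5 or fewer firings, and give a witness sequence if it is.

YES — reachable via ⟨β, β⟩ (2 firings)

step 1: fire β:  (p0=4, p1=0, p2=4, p3=3) → (p0=2, p1=0, p2=3, p3=2)
step 2: fire β:  (p0=2, p1=0, p2=3, p3=2) → (p0=0, p1=0, p2=2, p3=1)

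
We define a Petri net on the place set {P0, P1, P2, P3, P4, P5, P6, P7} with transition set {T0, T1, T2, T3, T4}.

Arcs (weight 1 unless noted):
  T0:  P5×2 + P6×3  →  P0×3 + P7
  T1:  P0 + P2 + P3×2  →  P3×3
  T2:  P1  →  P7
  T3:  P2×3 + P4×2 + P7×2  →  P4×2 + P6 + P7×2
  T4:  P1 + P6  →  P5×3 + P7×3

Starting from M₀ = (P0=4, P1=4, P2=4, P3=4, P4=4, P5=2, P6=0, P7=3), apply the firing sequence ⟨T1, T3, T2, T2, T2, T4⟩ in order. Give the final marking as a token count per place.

step 1: fire T1:  (P0=4, P1=4, P2=4, P3=4, P4=4, P5=2, P6=0, P7=3) → (P0=3, P1=4, P2=3, P3=5, P4=4, P5=2, P6=0, P7=3)
step 2: fire T3:  (P0=3, P1=4, P2=3, P3=5, P4=4, P5=2, P6=0, P7=3) → (P0=3, P1=4, P2=0, P3=5, P4=4, P5=2, P6=1, P7=3)
step 3: fire T2:  (P0=3, P1=4, P2=0, P3=5, P4=4, P5=2, P6=1, P7=3) → (P0=3, P1=3, P2=0, P3=5, P4=4, P5=2, P6=1, P7=4)
step 4: fire T2:  (P0=3, P1=3, P2=0, P3=5, P4=4, P5=2, P6=1, P7=4) → (P0=3, P1=2, P2=0, P3=5, P4=4, P5=2, P6=1, P7=5)
step 5: fire T2:  (P0=3, P1=2, P2=0, P3=5, P4=4, P5=2, P6=1, P7=5) → (P0=3, P1=1, P2=0, P3=5, P4=4, P5=2, P6=1, P7=6)
step 6: fire T4:  (P0=3, P1=1, P2=0, P3=5, P4=4, P5=2, P6=1, P7=6) → (P0=3, P1=0, P2=0, P3=5, P4=4, P5=5, P6=0, P7=9)

(P0=3, P1=0, P2=0, P3=5, P4=4, P5=5, P6=0, P7=9)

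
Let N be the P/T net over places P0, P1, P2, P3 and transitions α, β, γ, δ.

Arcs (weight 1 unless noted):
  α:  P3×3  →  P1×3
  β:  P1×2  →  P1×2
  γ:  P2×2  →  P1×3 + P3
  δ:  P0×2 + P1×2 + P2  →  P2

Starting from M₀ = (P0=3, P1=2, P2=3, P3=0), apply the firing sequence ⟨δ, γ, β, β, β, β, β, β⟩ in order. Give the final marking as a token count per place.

step 1: fire δ:  (P0=3, P1=2, P2=3, P3=0) → (P0=1, P1=0, P2=3, P3=0)
step 2: fire γ:  (P0=1, P1=0, P2=3, P3=0) → (P0=1, P1=3, P2=1, P3=1)
step 3: fire β:  (P0=1, P1=3, P2=1, P3=1) → (P0=1, P1=3, P2=1, P3=1)
step 4: fire β:  (P0=1, P1=3, P2=1, P3=1) → (P0=1, P1=3, P2=1, P3=1)
step 5: fire β:  (P0=1, P1=3, P2=1, P3=1) → (P0=1, P1=3, P2=1, P3=1)
step 6: fire β:  (P0=1, P1=3, P2=1, P3=1) → (P0=1, P1=3, P2=1, P3=1)
step 7: fire β:  (P0=1, P1=3, P2=1, P3=1) → (P0=1, P1=3, P2=1, P3=1)
step 8: fire β:  (P0=1, P1=3, P2=1, P3=1) → (P0=1, P1=3, P2=1, P3=1)

(P0=1, P1=3, P2=1, P3=1)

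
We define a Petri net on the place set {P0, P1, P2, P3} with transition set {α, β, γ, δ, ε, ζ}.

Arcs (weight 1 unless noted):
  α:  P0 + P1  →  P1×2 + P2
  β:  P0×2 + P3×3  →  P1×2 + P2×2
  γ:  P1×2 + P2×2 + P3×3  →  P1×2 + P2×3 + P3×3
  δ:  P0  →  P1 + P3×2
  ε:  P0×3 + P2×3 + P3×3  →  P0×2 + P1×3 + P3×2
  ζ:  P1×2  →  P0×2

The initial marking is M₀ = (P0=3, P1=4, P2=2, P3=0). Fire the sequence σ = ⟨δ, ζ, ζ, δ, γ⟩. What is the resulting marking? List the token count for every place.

step 1: fire δ:  (P0=3, P1=4, P2=2, P3=0) → (P0=2, P1=5, P2=2, P3=2)
step 2: fire ζ:  (P0=2, P1=5, P2=2, P3=2) → (P0=4, P1=3, P2=2, P3=2)
step 3: fire ζ:  (P0=4, P1=3, P2=2, P3=2) → (P0=6, P1=1, P2=2, P3=2)
step 4: fire δ:  (P0=6, P1=1, P2=2, P3=2) → (P0=5, P1=2, P2=2, P3=4)
step 5: fire γ:  (P0=5, P1=2, P2=2, P3=4) → (P0=5, P1=2, P2=3, P3=4)

(P0=5, P1=2, P2=3, P3=4)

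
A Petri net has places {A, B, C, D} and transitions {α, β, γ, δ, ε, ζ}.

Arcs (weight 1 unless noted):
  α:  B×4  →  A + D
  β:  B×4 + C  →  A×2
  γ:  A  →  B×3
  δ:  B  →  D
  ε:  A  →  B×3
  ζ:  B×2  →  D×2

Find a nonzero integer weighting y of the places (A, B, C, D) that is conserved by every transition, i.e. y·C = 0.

y = (A:3, B:1, C:2, D:1)

Incidence matrix C (rows=places, cols=transitions):
        α    β    γ    δ    ε    ζ
    A   1    2   -1    0   -1    0
    B  -4   -4    3   -1    3   -2
    C   0   -1    0    0    0    0
    D   1    0    0    1    0    2

Candidate y = [3, 1, 2, 1]; check y·C column-wise:
  col α: 3·1 + 1·-4 + 2·0 + 1·1 = 0
  col β: 3·2 + 1·-4 + 2·-1 + 1·0 = 0
  col γ: 3·-1 + 1·3 + 2·0 + 1·0 = 0
  col δ: 3·0 + 1·-1 + 2·0 + 1·1 = 0
  col ε: 3·-1 + 1·3 + 2·0 + 1·0 = 0
  col ζ: 3·0 + 1·-2 + 2·0 + 1·2 = 0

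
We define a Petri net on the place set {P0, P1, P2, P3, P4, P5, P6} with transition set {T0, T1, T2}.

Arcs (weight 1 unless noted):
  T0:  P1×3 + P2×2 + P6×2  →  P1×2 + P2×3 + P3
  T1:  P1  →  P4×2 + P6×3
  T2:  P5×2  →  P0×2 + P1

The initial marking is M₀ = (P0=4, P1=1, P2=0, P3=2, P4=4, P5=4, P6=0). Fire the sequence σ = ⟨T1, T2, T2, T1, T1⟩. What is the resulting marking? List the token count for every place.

step 1: fire T1:  (P0=4, P1=1, P2=0, P3=2, P4=4, P5=4, P6=0) → (P0=4, P1=0, P2=0, P3=2, P4=6, P5=4, P6=3)
step 2: fire T2:  (P0=4, P1=0, P2=0, P3=2, P4=6, P5=4, P6=3) → (P0=6, P1=1, P2=0, P3=2, P4=6, P5=2, P6=3)
step 3: fire T2:  (P0=6, P1=1, P2=0, P3=2, P4=6, P5=2, P6=3) → (P0=8, P1=2, P2=0, P3=2, P4=6, P5=0, P6=3)
step 4: fire T1:  (P0=8, P1=2, P2=0, P3=2, P4=6, P5=0, P6=3) → (P0=8, P1=1, P2=0, P3=2, P4=8, P5=0, P6=6)
step 5: fire T1:  (P0=8, P1=1, P2=0, P3=2, P4=8, P5=0, P6=6) → (P0=8, P1=0, P2=0, P3=2, P4=10, P5=0, P6=9)

(P0=8, P1=0, P2=0, P3=2, P4=10, P5=0, P6=9)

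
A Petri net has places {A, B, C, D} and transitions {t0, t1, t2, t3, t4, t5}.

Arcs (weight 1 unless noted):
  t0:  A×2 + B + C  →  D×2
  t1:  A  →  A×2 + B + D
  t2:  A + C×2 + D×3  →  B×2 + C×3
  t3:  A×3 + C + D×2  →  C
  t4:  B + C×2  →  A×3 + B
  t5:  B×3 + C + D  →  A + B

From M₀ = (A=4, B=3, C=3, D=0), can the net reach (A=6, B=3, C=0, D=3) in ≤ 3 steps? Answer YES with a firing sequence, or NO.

step 1: fire t0:  (A=4, B=3, C=3, D=0) → (A=2, B=2, C=2, D=2)
step 2: fire t1:  (A=2, B=2, C=2, D=2) → (A=3, B=3, C=2, D=3)
step 3: fire t4:  (A=3, B=3, C=2, D=3) → (A=6, B=3, C=0, D=3)

YES — reachable via ⟨t0, t1, t4⟩ (3 firings)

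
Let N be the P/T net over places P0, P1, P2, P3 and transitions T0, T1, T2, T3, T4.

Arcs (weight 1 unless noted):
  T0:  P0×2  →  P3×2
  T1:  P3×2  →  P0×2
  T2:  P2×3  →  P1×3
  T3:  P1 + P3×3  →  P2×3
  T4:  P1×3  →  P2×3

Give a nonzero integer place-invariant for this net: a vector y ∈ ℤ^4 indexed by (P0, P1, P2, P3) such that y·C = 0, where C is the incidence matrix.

y = (P0:2, P1:3, P2:3, P3:2)

Incidence matrix C (rows=places, cols=transitions):
       T0   T1   T2   T3   T4
   P0  -2    2    0    0    0
   P1   0    0    3   -1   -3
   P2   0    0   -3    3    3
   P3   2   -2    0   -3    0

Candidate y = [2, 3, 3, 2]; check y·C column-wise:
  col T0: 2·-2 + 3·0 + 3·0 + 2·2 = 0
  col T1: 2·2 + 3·0 + 3·0 + 2·-2 = 0
  col T2: 2·0 + 3·3 + 3·-3 + 2·0 = 0
  col T3: 2·0 + 3·-1 + 3·3 + 2·-3 = 0
  col T4: 2·0 + 3·-3 + 3·3 + 2·0 = 0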